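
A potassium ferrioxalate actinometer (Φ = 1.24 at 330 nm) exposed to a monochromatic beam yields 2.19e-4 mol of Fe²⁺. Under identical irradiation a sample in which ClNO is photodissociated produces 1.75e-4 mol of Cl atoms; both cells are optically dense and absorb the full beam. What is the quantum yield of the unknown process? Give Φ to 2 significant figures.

Φ = 0.99

Photons absorbed by the actinometer: 2.19e-4 / 1.24 = 1.766e-4 mol.
Φ(unknown) = 1.75e-4 / 1.766e-4 = 0.99.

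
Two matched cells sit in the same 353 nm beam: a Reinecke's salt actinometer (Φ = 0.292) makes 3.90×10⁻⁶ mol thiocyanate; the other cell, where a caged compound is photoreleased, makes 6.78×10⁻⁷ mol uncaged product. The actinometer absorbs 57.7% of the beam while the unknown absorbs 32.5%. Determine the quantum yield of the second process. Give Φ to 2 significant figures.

Φ = 0.090

Photons absorbed by the actinometer: 3.90×10⁻⁶ / 0.292 = 1.336×10⁻⁵ mol.
Incident flux: 1.336×10⁻⁵ / 0.577 = 2.315×10⁻⁵ einstein.
Absorbed by unknown: 0.325 × 2.315×10⁻⁵ = 7.524×10⁻⁶ mol.
Φ(unknown) = 6.78×10⁻⁷ / 7.524×10⁻⁶ = 0.090.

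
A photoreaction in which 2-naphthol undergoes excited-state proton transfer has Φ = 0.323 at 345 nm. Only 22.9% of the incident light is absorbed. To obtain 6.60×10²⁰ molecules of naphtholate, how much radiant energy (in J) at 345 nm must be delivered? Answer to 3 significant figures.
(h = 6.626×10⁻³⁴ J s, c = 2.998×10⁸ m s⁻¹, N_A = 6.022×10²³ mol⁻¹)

5140 J

Product: 6.60×10²⁰ / 6.022×10²³ = 0.001096 mol.
Photons that must be absorbed: 0.001096 / 0.323 = 0.003393 mol.
Incident photons needed: 0.003393 / 0.229 = 0.01482 mol.
Photon energy: hc/λ = 5.758×10⁻¹⁹ J; per mole, 3.467×10⁵ J mol⁻¹.
Energy required: 0.01482 × 3.467×10⁵ = 5140 J.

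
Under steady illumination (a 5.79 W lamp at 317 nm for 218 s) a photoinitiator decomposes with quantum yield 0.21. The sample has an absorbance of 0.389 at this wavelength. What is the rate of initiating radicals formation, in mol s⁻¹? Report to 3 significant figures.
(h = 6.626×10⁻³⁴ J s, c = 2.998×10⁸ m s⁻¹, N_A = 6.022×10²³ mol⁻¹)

Photon energy at 317 nm: hc/λ = (6.626×10⁻³⁴)(2.998×10⁸)/(317×10⁻⁹) = 6.266×10⁻¹⁹ J.
Energy delivered: (5.79 W)(218 s) = 1262 J.
Photons incident: 1262 / 6.266×10⁻¹⁹ = 2.014×10²¹, i.e. 2.014×10²¹/6.022×10²³ = 0.003344 mol.
Fraction absorbed: 1 − 10^(−0.389) = 0.5917.
Photons absorbed: 0.5917 × 0.003344 = 0.001979 mol.
Product formed: 0.21 × 0.001979 = 4.156×10⁻⁴ mol.
Rate: 4.156×10⁻⁴ / 218 s = 1.91×10⁻⁶ mol s⁻¹.

1.91×10⁻⁶ mol s⁻¹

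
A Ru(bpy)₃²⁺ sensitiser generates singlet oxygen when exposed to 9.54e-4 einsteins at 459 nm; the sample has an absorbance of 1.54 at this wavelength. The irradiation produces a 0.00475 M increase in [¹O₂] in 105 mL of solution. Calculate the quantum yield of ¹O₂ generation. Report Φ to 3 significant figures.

Product: (0.00475 M)(0.105 L) = 4.988e-4 mol.
Fraction absorbed: 1 − 10^(−1.54) = 0.9712.
Photons absorbed: 0.9712 × 9.54e-4 = 9.265e-4 mol.
Φ = 4.988e-4 mol / 9.265e-4 mol photons = 0.538.

Φ = 0.538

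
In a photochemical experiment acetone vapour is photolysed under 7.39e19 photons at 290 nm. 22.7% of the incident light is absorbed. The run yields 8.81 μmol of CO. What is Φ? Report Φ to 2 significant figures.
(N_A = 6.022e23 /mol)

Φ = 0.32

Product: 8.81 μmol = 8.81e-6 mol.
Moles of photons: 7.39e19 / 6.022e23 = 1.227e-4 mol.
Photons absorbed: 0.227 × 1.227e-4 = 2.785e-5 mol.
Φ = 8.81e-6 mol / 2.785e-5 mol photons = 0.32.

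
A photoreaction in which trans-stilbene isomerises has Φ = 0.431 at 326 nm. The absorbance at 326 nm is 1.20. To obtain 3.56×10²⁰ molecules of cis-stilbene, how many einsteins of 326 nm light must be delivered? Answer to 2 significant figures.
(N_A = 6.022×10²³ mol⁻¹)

Product: 3.56×10²⁰ / 6.022×10²³ = 5.912×10⁻⁴ mol.
Photons that must be absorbed: 5.912×10⁻⁴ / 0.431 = 0.001372 mol.
Fraction absorbed: 1 − 10^(−1.20) = 0.9369.
Incident photons needed: 0.001372 / 0.9369 = 0.001464 mol.

0.0015 einstein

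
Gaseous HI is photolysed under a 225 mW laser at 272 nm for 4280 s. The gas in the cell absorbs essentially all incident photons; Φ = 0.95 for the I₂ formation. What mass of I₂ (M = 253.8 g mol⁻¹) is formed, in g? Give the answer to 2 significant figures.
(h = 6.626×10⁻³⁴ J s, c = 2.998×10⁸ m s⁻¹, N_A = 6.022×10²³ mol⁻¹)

Photon energy at 272 nm: hc/λ = (6.626×10⁻³⁴)(2.998×10⁸)/(272×10⁻⁹) = 7.303×10⁻¹⁹ J.
Energy delivered: (225 mW)(4280 s) = 963.0 J.
Photons incident: 963.0 / 7.303×10⁻¹⁹ = 1.319×10²¹, i.e. 1.319×10²¹/6.022×10²³ = 0.002190 mol.
Product: Φ × n_abs = 0.95 × 0.002190 = 0.002081 mol.
Mass: 0.002081 × 253.8 = 0.5282 g = 0.53 g.

0.53 g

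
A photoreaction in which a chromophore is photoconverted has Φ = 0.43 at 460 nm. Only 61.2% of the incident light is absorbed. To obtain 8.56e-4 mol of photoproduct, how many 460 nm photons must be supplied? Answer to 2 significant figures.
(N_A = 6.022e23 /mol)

2.0e21 photons

Photons that must be absorbed: 8.56e-4 / 0.43 = 0.001991 mol.
Incident photons needed: 0.001991 / 0.612 = 0.003253 mol.
Photon count: 0.003253 × 6.022e23 = 2.0e21.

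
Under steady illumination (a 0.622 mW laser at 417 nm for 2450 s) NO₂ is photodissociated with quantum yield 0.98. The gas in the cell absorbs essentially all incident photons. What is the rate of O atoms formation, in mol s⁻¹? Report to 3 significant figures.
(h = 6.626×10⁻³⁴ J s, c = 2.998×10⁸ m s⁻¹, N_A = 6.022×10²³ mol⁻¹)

2.12×10⁻⁹ mol s⁻¹

Photon energy at 417 nm: hc/λ = (6.626×10⁻³⁴)(2.998×10⁸)/(417×10⁻⁹) = 4.764×10⁻¹⁹ J.
Energy delivered: (0.622 mW)(2450 s) = 1.524 J.
Photons incident: 1.524 / 4.764×10⁻¹⁹ = 3.199×10¹⁸, i.e. 3.199×10¹⁸/6.022×10²³ = 5.312×10⁻⁶ mol.
Product formed: 0.98 × 5.312×10⁻⁶ = 5.206×10⁻⁶ mol.
Rate: 5.206×10⁻⁶ / 2450 s = 2.12×10⁻⁹ mol s⁻¹.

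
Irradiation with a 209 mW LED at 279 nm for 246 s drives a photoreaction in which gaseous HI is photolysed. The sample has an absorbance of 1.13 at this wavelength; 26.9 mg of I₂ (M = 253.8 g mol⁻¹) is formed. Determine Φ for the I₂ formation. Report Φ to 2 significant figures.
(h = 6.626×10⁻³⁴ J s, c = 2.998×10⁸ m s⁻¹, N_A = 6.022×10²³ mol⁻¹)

Product: 26.9 mg / 253.8 g mol⁻¹ = 1.060×10⁻⁴ mol.
Photon energy at 279 nm: hc/λ = (6.626×10⁻³⁴)(2.998×10⁸)/(279×10⁻⁹) = 7.120×10⁻¹⁹ J.
Energy delivered: (209 mW)(246 s) = 51.41 J.
Photons incident: 51.41 / 7.120×10⁻¹⁹ = 7.221×10¹⁹, i.e. 7.221×10¹⁹/6.022×10²³ = 1.199×10⁻⁴ mol.
Fraction absorbed: 1 − 10^(−1.13) = 0.9259.
Photons absorbed: 0.9259 × 1.199×10⁻⁴ = 1.110×10⁻⁴ mol.
Φ = 1.060×10⁻⁴ mol / 1.110×10⁻⁴ mol photons = 0.95.

Φ = 0.95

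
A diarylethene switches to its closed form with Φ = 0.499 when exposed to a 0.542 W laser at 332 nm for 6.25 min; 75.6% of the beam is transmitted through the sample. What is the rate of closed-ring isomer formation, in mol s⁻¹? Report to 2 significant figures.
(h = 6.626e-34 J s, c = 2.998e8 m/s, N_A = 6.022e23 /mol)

Photon energy at 332 nm: hc/λ = (6.626e-34)(2.998e8)/(332e-9) = 5.983e-19 J.
Energy delivered: (0.542 W)(375 s) = 203.3 J.
Photons incident: 203.3 / 5.983e-19 = 3.398e20, i.e. 3.398e20/6.022e23 = 5.643e-4 mol.
Fraction absorbed: 1 − 75.6/100 = 0.2440.
Photons absorbed: 0.2440 × 5.643e-4 = 1.377e-4 mol.
Product formed: 0.499 × 1.377e-4 = 6.871e-5 mol.
Rate: 6.871e-5 / 375 s = 1.8e-7 mol s⁻¹.

1.8e-7 mol s⁻¹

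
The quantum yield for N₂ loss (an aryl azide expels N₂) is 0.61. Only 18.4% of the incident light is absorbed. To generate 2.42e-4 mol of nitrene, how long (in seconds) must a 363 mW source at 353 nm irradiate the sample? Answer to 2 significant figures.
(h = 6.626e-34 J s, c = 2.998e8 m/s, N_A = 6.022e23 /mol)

t ≈ 2000 s

Photons that must be absorbed: 2.42e-4 / 0.61 = 3.967e-4 mol.
Incident photons needed: 3.967e-4 / 0.184 = 0.002156 mol.
Photon energy: hc/λ = 5.627e-19 J; per mole, 3.389e5 J mol⁻¹.
Energy required: 0.002156 × 3.389e5 = 730.7 J.
Time: 730.7 J / 0.363 W = 2000 s.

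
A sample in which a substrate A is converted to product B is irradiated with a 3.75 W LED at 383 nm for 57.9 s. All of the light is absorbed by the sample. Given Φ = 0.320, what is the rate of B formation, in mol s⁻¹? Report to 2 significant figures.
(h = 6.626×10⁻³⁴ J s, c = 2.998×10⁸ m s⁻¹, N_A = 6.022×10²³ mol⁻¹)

Photon energy at 383 nm: hc/λ = (6.626×10⁻³⁴)(2.998×10⁸)/(383×10⁻⁹) = 5.187×10⁻¹⁹ J.
Energy delivered: (3.75 W)(57.9 s) = 217.1 J.
Photons incident: 217.1 / 5.187×10⁻¹⁹ = 4.185×10²⁰, i.e. 4.185×10²⁰/6.022×10²³ = 6.950×10⁻⁴ mol.
Product formed: 0.320 × 6.950×10⁻⁴ = 2.224×10⁻⁴ mol.
Rate: 2.224×10⁻⁴ / 57.9 s = 3.8×10⁻⁶ mol s⁻¹.

3.8×10⁻⁶ mol s⁻¹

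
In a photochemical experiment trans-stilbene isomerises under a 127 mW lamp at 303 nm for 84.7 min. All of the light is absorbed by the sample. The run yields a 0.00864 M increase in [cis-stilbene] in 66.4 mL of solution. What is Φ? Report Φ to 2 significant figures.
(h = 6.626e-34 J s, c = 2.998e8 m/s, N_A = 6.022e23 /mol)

Product: (0.00864 M)(0.0664 L) = 5.737e-4 mol.
Photon energy at 303 nm: hc/λ = (6.626e-34)(2.998e8)/(303e-9) = 6.556e-19 J.
Energy delivered: (127 mW)(5082 s) = 645.4 J.
Photons incident: 645.4 / 6.556e-19 = 9.844e20, i.e. 9.844e20/6.022e23 = 0.001635 mol.
Φ = 5.737e-4 mol / 0.001635 mol photons = 0.35.

Φ = 0.35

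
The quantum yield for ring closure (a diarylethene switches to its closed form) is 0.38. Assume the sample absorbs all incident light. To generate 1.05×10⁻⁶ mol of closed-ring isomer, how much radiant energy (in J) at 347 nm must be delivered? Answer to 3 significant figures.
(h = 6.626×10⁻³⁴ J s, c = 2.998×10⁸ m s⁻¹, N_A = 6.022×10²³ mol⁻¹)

Photons that must be absorbed: 1.05×10⁻⁶ / 0.38 = 2.763×10⁻⁶ mol.
Photon energy: hc/λ = 5.725×10⁻¹⁹ J; per mole, 3.448×10⁵ J mol⁻¹.
Energy required: 2.763×10⁻⁶ × 3.448×10⁵ = 0.953 J.

0.953 J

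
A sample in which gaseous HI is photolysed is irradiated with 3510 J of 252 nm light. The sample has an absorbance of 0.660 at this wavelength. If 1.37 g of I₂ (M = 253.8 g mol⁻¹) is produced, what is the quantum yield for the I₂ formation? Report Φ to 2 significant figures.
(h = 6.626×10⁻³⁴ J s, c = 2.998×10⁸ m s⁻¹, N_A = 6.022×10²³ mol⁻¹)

Φ = 0.93

Product: 1.37 g / 253.8 g mol⁻¹ = 0.005398 mol.
Photon energy at 252 nm: hc/λ = (6.626×10⁻³⁴)(2.998×10⁸)/(252×10⁻⁹) = 7.883×10⁻¹⁹ J.
Photons incident: 3510 / 7.883×10⁻¹⁹ = 4.453×10²¹, i.e. 4.453×10²¹/6.022×10²³ = 0.007395 mol.
Fraction absorbed: 1 − 10^(−0.660) = 0.7812.
Photons absorbed: 0.7812 × 0.007395 = 0.005777 mol.
Φ = 0.005398 mol / 0.005777 mol photons = 0.93.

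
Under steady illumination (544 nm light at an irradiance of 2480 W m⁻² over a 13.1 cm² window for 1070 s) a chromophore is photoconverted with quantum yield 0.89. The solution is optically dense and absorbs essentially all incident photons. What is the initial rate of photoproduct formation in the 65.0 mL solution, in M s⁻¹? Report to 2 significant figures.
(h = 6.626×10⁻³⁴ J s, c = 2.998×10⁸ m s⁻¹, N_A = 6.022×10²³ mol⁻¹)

Photon energy at 544 nm: hc/λ = (6.626×10⁻³⁴)(2.998×10⁸)/(544×10⁻⁹) = 3.652×10⁻¹⁹ J.
Energy delivered: (2480 W m⁻²)(13.1×10⁻⁴ m²)(1070 s) = 3476 J.
Photons incident: 3476 / 3.652×10⁻¹⁹ = 9.518×10²¹, i.e. 9.518×10²¹/6.022×10²³ = 0.01581 mol.
Product formed: 0.89 × 0.01581 = 0.01407 mol.
Rate: 0.01407 mol / (1070 s × 0.065 L) = 2.0×10⁻⁴ M s⁻¹.

2.0×10⁻⁴ M s⁻¹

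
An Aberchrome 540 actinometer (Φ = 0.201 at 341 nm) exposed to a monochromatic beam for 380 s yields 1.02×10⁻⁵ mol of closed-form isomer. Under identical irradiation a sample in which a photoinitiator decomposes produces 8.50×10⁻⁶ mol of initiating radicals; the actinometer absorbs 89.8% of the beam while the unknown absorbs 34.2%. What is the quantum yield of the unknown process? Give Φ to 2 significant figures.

Photons absorbed by the actinometer: 1.02×10⁻⁵ / 0.201 = 5.075×10⁻⁵ mol.
Incident flux: 5.075×10⁻⁵ / 0.898 = 5.651×10⁻⁵ einstein.
Absorbed by unknown: 0.342 × 5.651×10⁻⁵ = 1.933×10⁻⁵ mol.
Φ(unknown) = 8.50×10⁻⁶ / 1.933×10⁻⁵ = 0.44.

Φ = 0.44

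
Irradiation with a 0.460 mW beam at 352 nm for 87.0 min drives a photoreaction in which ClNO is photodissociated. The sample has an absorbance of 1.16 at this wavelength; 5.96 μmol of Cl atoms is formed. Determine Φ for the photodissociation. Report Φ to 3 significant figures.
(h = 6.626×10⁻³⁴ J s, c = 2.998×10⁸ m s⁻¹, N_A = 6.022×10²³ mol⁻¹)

Product: 5.96 μmol = 5.96×10⁻⁶ mol.
Photon energy at 352 nm: hc/λ = (6.626×10⁻³⁴)(2.998×10⁸)/(352×10⁻⁹) = 5.643×10⁻¹⁹ J.
Energy delivered: (0.460 mW)(5220 s) = 2.401 J.
Photons incident: 2.401 / 5.643×10⁻¹⁹ = 4.255×10¹⁸, i.e. 4.255×10¹⁸/6.022×10²³ = 7.066×10⁻⁶ mol.
Fraction absorbed: 1 − 10^(−1.16) = 0.9308.
Photons absorbed: 0.9308 × 7.066×10⁻⁶ = 6.577×10⁻⁶ mol.
Φ = 5.96×10⁻⁶ mol / 6.577×10⁻⁶ mol photons = 0.906.

Φ = 0.906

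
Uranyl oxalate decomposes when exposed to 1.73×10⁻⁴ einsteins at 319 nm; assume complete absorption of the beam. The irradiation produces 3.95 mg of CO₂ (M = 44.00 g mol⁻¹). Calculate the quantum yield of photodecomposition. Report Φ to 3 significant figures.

Product: 3.95 mg / 44.00 g mol⁻¹ = 8.977×10⁻⁵ mol.
Φ = 8.977×10⁻⁵ mol / 1.73×10⁻⁴ mol photons = 0.519.

Φ = 0.519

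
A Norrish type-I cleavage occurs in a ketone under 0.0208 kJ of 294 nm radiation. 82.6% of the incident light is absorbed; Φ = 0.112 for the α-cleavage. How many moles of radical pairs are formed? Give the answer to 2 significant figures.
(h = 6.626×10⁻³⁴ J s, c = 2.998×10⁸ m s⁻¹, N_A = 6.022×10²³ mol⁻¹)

Photon energy at 294 nm: hc/λ = (6.626×10⁻³⁴)(2.998×10⁸)/(294×10⁻⁹) = 6.757×10⁻¹⁹ J.
Incident energy: 0.0208 kJ = 20.8 J.
Photons incident: 20.8 / 6.757×10⁻¹⁹ = 3.078×10¹⁹, i.e. 3.078×10¹⁹/6.022×10²³ = 5.111×10⁻⁵ mol.
Photons absorbed: 0.826 × 5.111×10⁻⁵ = 4.222×10⁻⁵ mol.
Product: Φ × n_abs = 0.112 × 4.222×10⁻⁵ = 4.729×10⁻⁶ mol.

4.7×10⁻⁶ mol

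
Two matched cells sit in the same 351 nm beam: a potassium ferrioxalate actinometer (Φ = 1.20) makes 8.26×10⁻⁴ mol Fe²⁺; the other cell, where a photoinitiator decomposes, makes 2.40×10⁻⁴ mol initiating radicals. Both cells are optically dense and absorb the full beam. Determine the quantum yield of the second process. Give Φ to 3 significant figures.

Φ = 0.349

Photons absorbed by the actinometer: 8.26×10⁻⁴ / 1.20 = 6.883×10⁻⁴ mol.
Φ(unknown) = 2.40×10⁻⁴ / 6.883×10⁻⁴ = 0.349.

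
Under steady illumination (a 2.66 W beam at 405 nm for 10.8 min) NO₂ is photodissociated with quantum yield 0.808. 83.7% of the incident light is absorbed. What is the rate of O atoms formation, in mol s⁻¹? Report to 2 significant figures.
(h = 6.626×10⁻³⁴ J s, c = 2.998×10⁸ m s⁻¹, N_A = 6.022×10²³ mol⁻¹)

6.1×10⁻⁶ mol s⁻¹

Photon energy at 405 nm: hc/λ = (6.626×10⁻³⁴)(2.998×10⁸)/(405×10⁻⁹) = 4.905×10⁻¹⁹ J.
Energy delivered: (2.66 W)(648 s) = 1724 J.
Photons incident: 1724 / 4.905×10⁻¹⁹ = 3.515×10²¹, i.e. 3.515×10²¹/6.022×10²³ = 0.005837 mol.
Photons absorbed: 0.837 × 0.005837 = 0.004886 mol.
Product formed: 0.808 × 0.004886 = 0.003948 mol.
Rate: 0.003948 / 648 s = 6.1×10⁻⁶ mol s⁻¹.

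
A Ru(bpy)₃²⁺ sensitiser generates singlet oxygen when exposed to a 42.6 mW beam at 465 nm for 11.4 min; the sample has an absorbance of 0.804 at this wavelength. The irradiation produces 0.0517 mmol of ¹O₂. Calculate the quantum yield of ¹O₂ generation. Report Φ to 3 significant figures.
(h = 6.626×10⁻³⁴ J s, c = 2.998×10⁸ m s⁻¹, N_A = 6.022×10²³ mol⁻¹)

Product: 0.0517 mmol = 5.17×10⁻⁵ mol.
Photon energy at 465 nm: hc/λ = (6.626×10⁻³⁴)(2.998×10⁸)/(465×10⁻⁹) = 4.272×10⁻¹⁹ J.
Energy delivered: (42.6 mW)(684 s) = 29.14 J.
Photons incident: 29.14 / 4.272×10⁻¹⁹ = 6.821×10¹⁹, i.e. 6.821×10¹⁹/6.022×10²³ = 1.133×10⁻⁴ mol.
Fraction absorbed: 1 − 10^(−0.804) = 0.8430.
Photons absorbed: 0.8430 × 1.133×10⁻⁴ = 9.551×10⁻⁵ mol.
Φ = 5.17×10⁻⁵ mol / 9.551×10⁻⁵ mol photons = 0.541.

Φ = 0.541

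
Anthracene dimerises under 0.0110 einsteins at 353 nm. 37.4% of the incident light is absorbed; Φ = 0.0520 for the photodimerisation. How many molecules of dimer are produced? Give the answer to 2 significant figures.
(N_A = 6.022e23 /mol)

1.3e20 molecules

Photons absorbed: 0.374 × 0.0110 = 0.004114 mol.
Product: Φ × n_abs = 0.0520 × 0.004114 = 2.139e-4 mol.
As a count: 2.139e-4 × 6.022e23 = 1.3e20.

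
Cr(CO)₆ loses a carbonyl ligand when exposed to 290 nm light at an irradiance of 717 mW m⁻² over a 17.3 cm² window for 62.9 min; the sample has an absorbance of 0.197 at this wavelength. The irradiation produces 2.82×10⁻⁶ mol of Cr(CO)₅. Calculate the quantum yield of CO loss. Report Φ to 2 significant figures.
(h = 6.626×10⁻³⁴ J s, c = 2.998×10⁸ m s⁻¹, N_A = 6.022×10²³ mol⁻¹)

Photon energy at 290 nm: hc/λ = (6.626×10⁻³⁴)(2.998×10⁸)/(290×10⁻⁹) = 6.850×10⁻¹⁹ J.
Energy delivered: (717 mW m⁻²)(17.3×10⁻⁴ m²)(3774 s) = 4.681 J.
Photons incident: 4.681 / 6.850×10⁻¹⁹ = 6.834×10¹⁸, i.e. 6.834×10¹⁸/6.022×10²³ = 1.135×10⁻⁵ mol.
Fraction absorbed: 1 − 10^(−0.197) = 0.3647.
Photons absorbed: 0.3647 × 1.135×10⁻⁵ = 4.139×10⁻⁶ mol.
Φ = 2.82×10⁻⁶ mol / 4.139×10⁻⁶ mol photons = 0.68.

Φ = 0.68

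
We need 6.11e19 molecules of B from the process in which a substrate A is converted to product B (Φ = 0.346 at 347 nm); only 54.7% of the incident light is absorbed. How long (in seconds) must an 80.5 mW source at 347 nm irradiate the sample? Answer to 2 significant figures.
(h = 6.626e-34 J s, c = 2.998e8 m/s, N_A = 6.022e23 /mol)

Product: 6.11e19 / 6.022e23 = 1.015e-4 mol.
Photons that must be absorbed: 1.015e-4 / 0.346 = 2.934e-4 mol.
Incident photons needed: 2.934e-4 / 0.547 = 5.364e-4 mol.
Photon energy: hc/λ = 5.725e-19 J; per mole, 3.448e5 J mol⁻¹.
Energy required: 5.364e-4 × 3.448e5 = 185.0 J.
Time: 185.0 J / 0.0805 W = 2300 s.

t ≈ 2300 s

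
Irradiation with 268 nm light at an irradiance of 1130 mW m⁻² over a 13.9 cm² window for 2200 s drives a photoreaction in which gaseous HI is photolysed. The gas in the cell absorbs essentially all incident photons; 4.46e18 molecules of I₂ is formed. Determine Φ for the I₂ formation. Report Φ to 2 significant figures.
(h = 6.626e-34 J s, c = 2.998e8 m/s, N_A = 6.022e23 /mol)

Φ = 0.96

Product: 4.46e18 / 6.022e23 = 7.406e-6 mol.
Photon energy at 268 nm: hc/λ = (6.626e-34)(2.998e8)/(268e-9) = 7.412e-19 J.
Energy delivered: (1130 mW m⁻²)(13.9e-4 m²)(2200 s) = 3.456 J.
Photons incident: 3.456 / 7.412e-19 = 4.663e18, i.e. 4.663e18/6.022e23 = 7.743e-6 mol.
Φ = 7.406e-6 mol / 7.743e-6 mol photons = 0.96.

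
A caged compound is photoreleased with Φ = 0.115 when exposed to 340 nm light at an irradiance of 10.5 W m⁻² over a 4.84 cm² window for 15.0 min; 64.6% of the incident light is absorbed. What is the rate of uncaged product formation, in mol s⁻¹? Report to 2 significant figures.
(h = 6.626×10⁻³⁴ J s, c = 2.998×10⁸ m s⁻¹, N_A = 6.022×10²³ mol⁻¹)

1.1×10⁻⁹ mol s⁻¹

Photon energy at 340 nm: hc/λ = (6.626×10⁻³⁴)(2.998×10⁸)/(340×10⁻⁹) = 5.843×10⁻¹⁹ J.
Energy delivered: (10.5 W m⁻²)(4.84×10⁻⁴ m²)(900 s) = 4.574 J.
Photons incident: 4.574 / 5.843×10⁻¹⁹ = 7.828×10¹⁸, i.e. 7.828×10¹⁸/6.022×10²³ = 1.300×10⁻⁵ mol.
Photons absorbed: 0.646 × 1.300×10⁻⁵ = 8.398×10⁻⁶ mol.
Product formed: 0.115 × 8.398×10⁻⁶ = 9.658×10⁻⁷ mol.
Rate: 9.658×10⁻⁷ / 900 s = 1.1×10⁻⁹ mol s⁻¹.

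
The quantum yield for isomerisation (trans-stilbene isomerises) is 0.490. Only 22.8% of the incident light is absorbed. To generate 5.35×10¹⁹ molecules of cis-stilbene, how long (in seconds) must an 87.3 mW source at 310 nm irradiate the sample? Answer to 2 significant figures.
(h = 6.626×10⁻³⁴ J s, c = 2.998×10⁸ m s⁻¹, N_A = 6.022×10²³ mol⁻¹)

Product: 5.35×10¹⁹ / 6.022×10²³ = 8.884×10⁻⁵ mol.
Photons that must be absorbed: 8.884×10⁻⁵ / 0.490 = 1.813×10⁻⁴ mol.
Incident photons needed: 1.813×10⁻⁴ / 0.228 = 7.952×10⁻⁴ mol.
Photon energy: hc/λ = 6.408×10⁻¹⁹ J; per mole, 3.859×10⁵ J mol⁻¹.
Energy required: 7.952×10⁻⁴ × 3.859×10⁵ = 306.9 J.
Time: 306.9 J / 0.0873 W = 3500 s.

t ≈ 3500 s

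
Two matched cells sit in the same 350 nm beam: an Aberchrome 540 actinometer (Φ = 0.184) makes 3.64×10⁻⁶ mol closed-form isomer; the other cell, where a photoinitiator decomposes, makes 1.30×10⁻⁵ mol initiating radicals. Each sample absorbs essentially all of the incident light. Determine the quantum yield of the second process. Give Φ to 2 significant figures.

Photons absorbed by the actinometer: 3.64×10⁻⁶ / 0.184 = 1.978×10⁻⁵ mol.
Φ(unknown) = 1.30×10⁻⁵ / 1.978×10⁻⁵ = 0.66.

Φ = 0.66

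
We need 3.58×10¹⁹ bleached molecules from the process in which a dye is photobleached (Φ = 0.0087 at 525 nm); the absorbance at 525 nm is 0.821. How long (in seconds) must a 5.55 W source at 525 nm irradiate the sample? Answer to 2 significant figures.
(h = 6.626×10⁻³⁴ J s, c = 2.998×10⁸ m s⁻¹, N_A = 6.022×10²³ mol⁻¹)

t ≈ 330 s

Product: 3.58×10¹⁹ / 6.022×10²³ = 5.945×10⁻⁵ mol.
Photons that must be absorbed: 5.945×10⁻⁵ / 0.0087 = 0.006833 mol.
Fraction absorbed: 1 − 10^(−0.821) = 0.8490.
Incident photons needed: 0.006833 / 0.8490 = 0.008048 mol.
Photon energy: hc/λ = 3.784×10⁻¹⁹ J; per mole, 2.279×10⁵ J mol⁻¹.
Energy required: 0.008048 × 2.279×10⁵ = 1834 J.
Time: 1834 J / 5.55 W = 330 s.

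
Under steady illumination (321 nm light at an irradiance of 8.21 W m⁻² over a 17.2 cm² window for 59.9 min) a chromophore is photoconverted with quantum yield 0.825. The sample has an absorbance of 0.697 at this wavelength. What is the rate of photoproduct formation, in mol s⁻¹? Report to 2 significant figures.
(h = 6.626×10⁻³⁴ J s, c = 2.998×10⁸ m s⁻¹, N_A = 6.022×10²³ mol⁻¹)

Photon energy at 321 nm: hc/λ = (6.626×10⁻³⁴)(2.998×10⁸)/(321×10⁻⁹) = 6.188×10⁻¹⁹ J.
Energy delivered: (8.21 W m⁻²)(17.2×10⁻⁴ m²)(3594 s) = 50.75 J.
Photons incident: 50.75 / 6.188×10⁻¹⁹ = 8.201×10¹⁹, i.e. 8.201×10¹⁹/6.022×10²³ = 1.362×10⁻⁴ mol.
Fraction absorbed: 1 − 10^(−0.697) = 0.7991.
Photons absorbed: 0.7991 × 1.362×10⁻⁴ = 1.088×10⁻⁴ mol.
Product formed: 0.825 × 1.088×10⁻⁴ = 8.976×10⁻⁵ mol.
Rate: 8.976×10⁻⁵ / 3594 s = 2.5×10⁻⁸ mol s⁻¹.

2.5×10⁻⁸ mol s⁻¹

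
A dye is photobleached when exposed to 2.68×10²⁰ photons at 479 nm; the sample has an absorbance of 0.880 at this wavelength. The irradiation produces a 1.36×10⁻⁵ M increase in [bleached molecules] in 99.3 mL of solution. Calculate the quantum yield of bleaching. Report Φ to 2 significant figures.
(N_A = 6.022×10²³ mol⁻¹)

Product: (1.36×10⁻⁵ M)(0.0993 L) = 1.350×10⁻⁶ mol.
Moles of photons: 2.68×10²⁰ / 6.022×10²³ = 4.450×10⁻⁴ mol.
Fraction absorbed: 1 − 10^(−0.880) = 0.8682.
Photons absorbed: 0.8682 × 4.450×10⁻⁴ = 3.863×10⁻⁴ mol.
Φ = 1.350×10⁻⁶ mol / 3.863×10⁻⁴ mol photons = 0.0035.

Φ = 0.0035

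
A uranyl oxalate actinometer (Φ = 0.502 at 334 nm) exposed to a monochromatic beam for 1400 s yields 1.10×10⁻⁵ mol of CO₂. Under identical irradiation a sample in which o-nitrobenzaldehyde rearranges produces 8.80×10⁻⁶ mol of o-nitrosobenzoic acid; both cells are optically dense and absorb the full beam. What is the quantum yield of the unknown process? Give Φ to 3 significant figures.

Φ = 0.402

Photons absorbed by the actinometer: 1.10×10⁻⁵ / 0.502 = 2.191×10⁻⁵ mol.
Φ(unknown) = 8.80×10⁻⁶ / 2.191×10⁻⁵ = 0.402.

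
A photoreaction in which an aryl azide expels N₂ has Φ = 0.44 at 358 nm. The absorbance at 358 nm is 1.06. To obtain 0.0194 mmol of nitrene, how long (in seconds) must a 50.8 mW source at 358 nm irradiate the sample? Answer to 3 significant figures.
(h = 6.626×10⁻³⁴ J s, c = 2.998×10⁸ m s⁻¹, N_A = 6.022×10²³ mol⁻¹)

Product: 0.0194 mmol = 1.94×10⁻⁵ mol.
Photons that must be absorbed: 1.94×10⁻⁵ / 0.44 = 4.409×10⁻⁵ mol.
Fraction absorbed: 1 − 10^(−1.06) = 0.9129.
Incident photons needed: 4.409×10⁻⁵ / 0.9129 = 4.830×10⁻⁵ mol.
Photon energy: hc/λ = 5.549×10⁻¹⁹ J; per mole, 3.342×10⁵ J mol⁻¹.
Energy required: 4.830×10⁻⁵ × 3.342×10⁵ = 16.14 J.
Time: 16.14 J / 0.0508 W = 318 s.

t ≈ 318 s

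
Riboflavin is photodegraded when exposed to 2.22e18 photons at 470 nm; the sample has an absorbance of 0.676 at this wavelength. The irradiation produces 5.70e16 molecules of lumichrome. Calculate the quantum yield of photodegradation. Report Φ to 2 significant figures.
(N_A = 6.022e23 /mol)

Product: 5.70e16 / 6.022e23 = 9.465e-8 mol.
Moles of photons: 2.22e18 / 6.022e23 = 3.686e-6 mol.
Fraction absorbed: 1 − 10^(−0.676) = 0.7891.
Photons absorbed: 0.7891 × 3.686e-6 = 2.909e-6 mol.
Φ = 9.465e-8 mol / 2.909e-6 mol photons = 0.033.

Φ = 0.033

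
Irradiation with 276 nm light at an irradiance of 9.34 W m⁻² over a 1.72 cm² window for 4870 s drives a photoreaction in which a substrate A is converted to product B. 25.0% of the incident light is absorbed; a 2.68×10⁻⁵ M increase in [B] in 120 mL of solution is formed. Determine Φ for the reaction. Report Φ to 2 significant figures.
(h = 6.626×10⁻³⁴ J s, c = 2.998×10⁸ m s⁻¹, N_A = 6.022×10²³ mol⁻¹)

Φ = 0.71

Product: (2.68×10⁻⁵ M)(0.12 L) = 3.216×10⁻⁶ mol.
Photon energy at 276 nm: hc/λ = (6.626×10⁻³⁴)(2.998×10⁸)/(276×10⁻⁹) = 7.197×10⁻¹⁹ J.
Energy delivered: (9.34 W m⁻²)(1.72×10⁻⁴ m²)(4870 s) = 7.824 J.
Photons incident: 7.824 / 7.197×10⁻¹⁹ = 1.087×10¹⁹, i.e. 1.087×10¹⁹/6.022×10²³ = 1.805×10⁻⁵ mol.
Photons absorbed: 0.250 × 1.805×10⁻⁵ = 4.513×10⁻⁶ mol.
Φ = 3.216×10⁻⁶ mol / 4.513×10⁻⁶ mol photons = 0.71.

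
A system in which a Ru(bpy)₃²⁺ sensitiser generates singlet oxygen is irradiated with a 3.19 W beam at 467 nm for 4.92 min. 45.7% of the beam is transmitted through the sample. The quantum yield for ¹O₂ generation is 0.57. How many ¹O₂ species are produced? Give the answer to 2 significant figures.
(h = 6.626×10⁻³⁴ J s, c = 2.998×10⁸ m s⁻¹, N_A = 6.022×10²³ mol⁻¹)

Photon energy at 467 nm: hc/λ = (6.626×10⁻³⁴)(2.998×10⁸)/(467×10⁻⁹) = 4.254×10⁻¹⁹ J.
Energy delivered: (3.19 W)(295.2 s) = 941.7 J.
Photons incident: 941.7 / 4.254×10⁻¹⁹ = 2.214×10²¹, i.e. 2.214×10²¹/6.022×10²³ = 0.003677 mol.
Fraction absorbed: 1 − 45.7/100 = 0.5430.
Photons absorbed: 0.5430 × 0.003677 = 0.001997 mol.
Product: Φ × n_abs = 0.57 × 0.001997 = 0.001138 mol.
As a count: 0.001138 × 6.022×10²³ = 6.9×10²⁰.

6.9×10²⁰ species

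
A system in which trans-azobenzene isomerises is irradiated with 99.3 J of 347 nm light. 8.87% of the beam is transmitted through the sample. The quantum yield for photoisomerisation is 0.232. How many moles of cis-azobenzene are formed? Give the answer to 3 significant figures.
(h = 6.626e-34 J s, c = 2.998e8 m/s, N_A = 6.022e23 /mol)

6.09e-5 mol

Photon energy at 347 nm: hc/λ = (6.626e-34)(2.998e8)/(347e-9) = 5.725e-19 J.
Photons incident: 99.3 / 5.725e-19 = 1.734e20, i.e. 1.734e20/6.022e23 = 2.879e-4 mol.
Fraction absorbed: 1 − 8.87/100 = 0.9113.
Photons absorbed: 0.9113 × 2.879e-4 = 2.624e-4 mol.
Product: Φ × n_abs = 0.232 × 2.624e-4 = 6.088e-5 mol.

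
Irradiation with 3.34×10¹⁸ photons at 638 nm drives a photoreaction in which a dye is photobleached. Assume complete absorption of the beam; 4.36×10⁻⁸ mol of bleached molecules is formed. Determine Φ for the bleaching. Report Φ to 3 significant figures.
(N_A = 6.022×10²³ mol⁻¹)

Moles of photons: 3.34×10¹⁸ / 6.022×10²³ = 5.546×10⁻⁶ mol.
Φ = 4.36×10⁻⁸ mol / 5.546×10⁻⁶ mol photons = 0.00786.

Φ = 0.00786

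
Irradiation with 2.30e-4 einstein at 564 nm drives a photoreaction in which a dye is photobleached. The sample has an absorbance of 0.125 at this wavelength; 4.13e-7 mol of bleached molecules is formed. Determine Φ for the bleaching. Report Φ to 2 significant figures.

Fraction absorbed: 1 − 10^(−0.125) = 0.2501.
Photons absorbed: 0.2501 × 2.30e-4 = 5.752e-5 mol.
Φ = 4.13e-7 mol / 5.752e-5 mol photons = 0.0072.

Φ = 0.0072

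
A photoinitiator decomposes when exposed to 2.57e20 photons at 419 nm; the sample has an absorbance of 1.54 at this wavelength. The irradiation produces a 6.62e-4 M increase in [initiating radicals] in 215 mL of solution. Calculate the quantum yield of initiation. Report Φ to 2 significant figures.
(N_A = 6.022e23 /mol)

Φ = 0.34

Product: (6.62e-4 M)(0.215 L) = 1.423e-4 mol.
Moles of photons: 2.57e20 / 6.022e23 = 4.268e-4 mol.
Fraction absorbed: 1 − 10^(−1.54) = 0.9712.
Photons absorbed: 0.9712 × 4.268e-4 = 4.145e-4 mol.
Φ = 1.423e-4 mol / 4.145e-4 mol photons = 0.34.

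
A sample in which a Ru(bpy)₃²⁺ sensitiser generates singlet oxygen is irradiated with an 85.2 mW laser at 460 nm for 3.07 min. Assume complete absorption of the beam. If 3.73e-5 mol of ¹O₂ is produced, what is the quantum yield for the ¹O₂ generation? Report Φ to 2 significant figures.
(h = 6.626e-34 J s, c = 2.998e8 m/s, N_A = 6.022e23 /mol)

Photon energy at 460 nm: hc/λ = (6.626e-34)(2.998e8)/(460e-9) = 4.318e-19 J.
Energy delivered: (85.2 mW)(184.2 s) = 15.69 J.
Photons incident: 15.69 / 4.318e-19 = 3.634e19, i.e. 3.634e19/6.022e23 = 6.035e-5 mol.
Φ = 3.73e-5 mol / 6.035e-5 mol photons = 0.62.

Φ = 0.62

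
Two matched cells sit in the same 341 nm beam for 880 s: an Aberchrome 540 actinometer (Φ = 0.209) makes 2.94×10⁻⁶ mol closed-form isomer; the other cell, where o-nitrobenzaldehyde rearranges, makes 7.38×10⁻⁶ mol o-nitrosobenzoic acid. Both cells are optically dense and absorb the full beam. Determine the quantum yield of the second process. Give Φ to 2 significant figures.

Photons absorbed by the actinometer: 2.94×10⁻⁶ / 0.209 = 1.407×10⁻⁵ mol.
Φ(unknown) = 7.38×10⁻⁶ / 1.407×10⁻⁵ = 0.52.

Φ = 0.52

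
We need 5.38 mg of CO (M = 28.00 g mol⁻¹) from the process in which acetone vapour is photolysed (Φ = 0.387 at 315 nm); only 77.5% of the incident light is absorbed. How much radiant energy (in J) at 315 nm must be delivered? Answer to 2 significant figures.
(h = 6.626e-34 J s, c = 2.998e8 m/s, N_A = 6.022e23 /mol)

Product: 5.38 mg / 28.00 g mol⁻¹ = 1.921e-4 mol.
Photons that must be absorbed: 1.921e-4 / 0.387 = 4.964e-4 mol.
Incident photons needed: 4.964e-4 / 0.775 = 6.405e-4 mol.
Photon energy: hc/λ = 6.306e-19 J; per mole, 3.797e5 J mol⁻¹.
Energy required: 6.405e-4 × 3.797e5 = 240 J.

240 J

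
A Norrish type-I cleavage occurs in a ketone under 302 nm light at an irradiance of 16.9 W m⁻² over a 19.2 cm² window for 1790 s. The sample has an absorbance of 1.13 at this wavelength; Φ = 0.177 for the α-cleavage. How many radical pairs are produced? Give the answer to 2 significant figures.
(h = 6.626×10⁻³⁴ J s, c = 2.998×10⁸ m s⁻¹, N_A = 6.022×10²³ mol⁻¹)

1.4×10¹⁹ radical pairs

Photon energy at 302 nm: hc/λ = (6.626×10⁻³⁴)(2.998×10⁸)/(302×10⁻⁹) = 6.578×10⁻¹⁹ J.
Energy delivered: (16.9 W m⁻²)(19.2×10⁻⁴ m²)(1790 s) = 58.08 J.
Photons incident: 58.08 / 6.578×10⁻¹⁹ = 8.829×10¹⁹, i.e. 8.829×10¹⁹/6.022×10²³ = 1.466×10⁻⁴ mol.
Fraction absorbed: 1 − 10^(−1.13) = 0.9259.
Photons absorbed: 0.9259 × 1.466×10⁻⁴ = 1.357×10⁻⁴ mol.
Product: Φ × n_abs = 0.177 × 1.357×10⁻⁴ = 2.402×10⁻⁵ mol.
As a count: 2.402×10⁻⁵ × 6.022×10²³ = 1.4×10¹⁹.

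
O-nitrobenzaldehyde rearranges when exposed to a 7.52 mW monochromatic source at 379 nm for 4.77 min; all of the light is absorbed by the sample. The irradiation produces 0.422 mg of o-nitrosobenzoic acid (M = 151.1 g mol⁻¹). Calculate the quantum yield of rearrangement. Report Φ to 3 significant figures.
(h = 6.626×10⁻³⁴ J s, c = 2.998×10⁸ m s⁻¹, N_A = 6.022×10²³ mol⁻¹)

Product: 0.422 mg / 151.1 g mol⁻¹ = 2.793×10⁻⁶ mol.
Photon energy at 379 nm: hc/λ = (6.626×10⁻³⁴)(2.998×10⁸)/(379×10⁻⁹) = 5.241×10⁻¹⁹ J.
Energy delivered: (7.52 mW)(286.2 s) = 2.152 J.
Photons incident: 2.152 / 5.241×10⁻¹⁹ = 4.106×10¹⁸, i.e. 4.106×10¹⁸/6.022×10²³ = 6.818×10⁻⁶ mol.
Φ = 2.793×10⁻⁶ mol / 6.818×10⁻⁶ mol photons = 0.410.

Φ = 0.410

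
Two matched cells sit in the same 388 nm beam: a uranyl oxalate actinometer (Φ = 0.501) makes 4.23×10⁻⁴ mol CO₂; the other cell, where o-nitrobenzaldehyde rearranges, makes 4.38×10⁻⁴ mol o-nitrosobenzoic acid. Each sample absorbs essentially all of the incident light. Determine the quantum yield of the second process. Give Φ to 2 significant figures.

Φ = 0.52

Photons absorbed by the actinometer: 4.23×10⁻⁴ / 0.501 = 8.443×10⁻⁴ mol.
Φ(unknown) = 4.38×10⁻⁴ / 8.443×10⁻⁴ = 0.52.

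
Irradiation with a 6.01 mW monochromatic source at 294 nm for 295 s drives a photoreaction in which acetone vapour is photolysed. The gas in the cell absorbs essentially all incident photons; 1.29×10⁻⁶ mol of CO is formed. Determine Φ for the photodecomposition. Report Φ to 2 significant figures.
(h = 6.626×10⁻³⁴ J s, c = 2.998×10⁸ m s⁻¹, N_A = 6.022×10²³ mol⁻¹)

Φ = 0.30

Photon energy at 294 nm: hc/λ = (6.626×10⁻³⁴)(2.998×10⁸)/(294×10⁻⁹) = 6.757×10⁻¹⁹ J.
Energy delivered: (6.01 mW)(295 s) = 1.773 J.
Photons incident: 1.773 / 6.757×10⁻¹⁹ = 2.624×10¹⁸, i.e. 2.624×10¹⁸/6.022×10²³ = 4.357×10⁻⁶ mol.
Φ = 1.29×10⁻⁶ mol / 4.357×10⁻⁶ mol photons = 0.30.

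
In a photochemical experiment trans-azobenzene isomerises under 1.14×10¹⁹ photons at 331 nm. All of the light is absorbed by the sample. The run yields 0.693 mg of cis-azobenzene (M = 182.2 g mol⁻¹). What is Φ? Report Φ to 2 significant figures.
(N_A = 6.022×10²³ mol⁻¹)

Φ = 0.20

Product: 0.693 mg / 182.2 g mol⁻¹ = 3.804×10⁻⁶ mol.
Moles of photons: 1.14×10¹⁹ / 6.022×10²³ = 1.893×10⁻⁵ mol.
Φ = 3.804×10⁻⁶ mol / 1.893×10⁻⁵ mol photons = 0.20.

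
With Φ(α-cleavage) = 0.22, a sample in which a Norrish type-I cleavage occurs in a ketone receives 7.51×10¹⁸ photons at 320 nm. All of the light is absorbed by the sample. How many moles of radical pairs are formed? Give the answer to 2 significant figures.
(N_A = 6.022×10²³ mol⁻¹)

2.7×10⁻⁶ mol

Moles of photons: 7.51×10¹⁸ / 6.022×10²³ = 1.247×10⁻⁵ mol.
Product: Φ × n_abs = 0.22 × 1.247×10⁻⁵ = 2.743×10⁻⁶ mol.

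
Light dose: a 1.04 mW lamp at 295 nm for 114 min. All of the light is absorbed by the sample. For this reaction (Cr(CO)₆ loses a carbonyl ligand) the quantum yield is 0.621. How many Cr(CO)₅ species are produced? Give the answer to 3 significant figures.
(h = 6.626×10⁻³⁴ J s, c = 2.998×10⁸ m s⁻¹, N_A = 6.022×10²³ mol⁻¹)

6.56×10¹⁸ species

Photon energy at 295 nm: hc/λ = (6.626×10⁻³⁴)(2.998×10⁸)/(295×10⁻⁹) = 6.734×10⁻¹⁹ J.
Energy delivered: (1.04 mW)(6840 s) = 7.114 J.
Photons incident: 7.114 / 6.734×10⁻¹⁹ = 1.056×10¹⁹, i.e. 1.056×10¹⁹/6.022×10²³ = 1.754×10⁻⁵ mol.
Product: Φ × n_abs = 0.621 × 1.754×10⁻⁵ = 1.089×10⁻⁵ mol.
As a count: 1.089×10⁻⁵ × 6.022×10²³ = 6.56×10¹⁸.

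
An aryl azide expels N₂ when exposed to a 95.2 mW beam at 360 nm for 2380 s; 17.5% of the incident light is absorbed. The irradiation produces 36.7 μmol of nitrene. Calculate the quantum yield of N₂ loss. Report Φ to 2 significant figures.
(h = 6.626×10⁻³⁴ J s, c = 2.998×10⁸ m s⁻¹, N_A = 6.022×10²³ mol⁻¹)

Φ = 0.31

Product: 36.7 μmol = 3.67×10⁻⁵ mol.
Photon energy at 360 nm: hc/λ = (6.626×10⁻³⁴)(2.998×10⁸)/(360×10⁻⁹) = 5.518×10⁻¹⁹ J.
Energy delivered: (95.2 mW)(2380 s) = 226.6 J.
Photons incident: 226.6 / 5.518×10⁻¹⁹ = 4.107×10²⁰, i.e. 4.107×10²⁰/6.022×10²³ = 6.820×10⁻⁴ mol.
Photons absorbed: 0.175 × 6.820×10⁻⁴ = 1.193×10⁻⁴ mol.
Φ = 3.67×10⁻⁵ mol / 1.193×10⁻⁴ mol photons = 0.31.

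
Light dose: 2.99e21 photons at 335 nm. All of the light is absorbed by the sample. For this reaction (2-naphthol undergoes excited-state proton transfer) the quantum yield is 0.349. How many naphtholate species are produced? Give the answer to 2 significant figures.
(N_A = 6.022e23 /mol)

Moles of photons: 2.99e21 / 6.022e23 = 0.004965 mol.
Product: Φ × n_abs = 0.349 × 0.004965 = 0.001733 mol.
As a count: 0.001733 × 6.022e23 = 1.0e21.

1.0e21 species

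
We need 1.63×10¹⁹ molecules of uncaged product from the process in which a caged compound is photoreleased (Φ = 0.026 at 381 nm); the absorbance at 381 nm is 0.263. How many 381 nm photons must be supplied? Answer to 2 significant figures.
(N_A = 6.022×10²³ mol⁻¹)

1.4×10²¹ photons

Product: 1.63×10¹⁹ / 6.022×10²³ = 2.707×10⁻⁵ mol.
Photons that must be absorbed: 2.707×10⁻⁵ / 0.026 = 0.001041 mol.
Fraction absorbed: 1 − 10^(−0.263) = 0.4542.
Incident photons needed: 0.001041 / 0.4542 = 0.002292 mol.
Photon count: 0.002292 × 6.022×10²³ = 1.4×10²¹.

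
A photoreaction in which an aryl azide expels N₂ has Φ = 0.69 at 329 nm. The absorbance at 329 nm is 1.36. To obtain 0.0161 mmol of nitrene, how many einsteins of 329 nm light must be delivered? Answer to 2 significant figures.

2.4e-5 einstein

Product: 0.0161 mmol = 1.61e-5 mol.
Photons that must be absorbed: 1.61e-5 / 0.69 = 2.333e-5 mol.
Fraction absorbed: 1 − 10^(−1.36) = 0.9563.
Incident photons needed: 2.333e-5 / 0.9563 = 2.440e-5 mol.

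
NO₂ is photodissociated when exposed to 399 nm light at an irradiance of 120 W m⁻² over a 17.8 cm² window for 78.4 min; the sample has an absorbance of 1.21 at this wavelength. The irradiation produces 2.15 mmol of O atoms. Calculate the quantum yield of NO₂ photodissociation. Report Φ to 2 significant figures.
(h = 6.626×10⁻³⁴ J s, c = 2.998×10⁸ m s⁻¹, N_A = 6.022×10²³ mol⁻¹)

Product: 2.15 mmol = 0.00215 mol.
Photon energy at 399 nm: hc/λ = (6.626×10⁻³⁴)(2.998×10⁸)/(399×10⁻⁹) = 4.979×10⁻¹⁹ J.
Energy delivered: (120 W m⁻²)(17.8×10⁻⁴ m²)(4704 s) = 1005 J.
Photons incident: 1005 / 4.979×10⁻¹⁹ = 2.018×10²¹, i.e. 2.018×10²¹/6.022×10²³ = 0.003351 mol.
Fraction absorbed: 1 − 10^(−1.21) = 0.9383.
Photons absorbed: 0.9383 × 0.003351 = 0.003144 mol.
Φ = 0.00215 mol / 0.003144 mol photons = 0.68.

Φ = 0.68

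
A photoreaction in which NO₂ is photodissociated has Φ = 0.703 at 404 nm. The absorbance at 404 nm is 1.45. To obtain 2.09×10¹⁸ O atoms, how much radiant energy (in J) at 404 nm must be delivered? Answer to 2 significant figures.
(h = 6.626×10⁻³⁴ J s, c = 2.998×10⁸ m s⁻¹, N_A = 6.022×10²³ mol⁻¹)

1.5 J

Product: 2.09×10¹⁸ / 6.022×10²³ = 3.471×10⁻⁶ mol.
Photons that must be absorbed: 3.471×10⁻⁶ / 0.703 = 4.937×10⁻⁶ mol.
Fraction absorbed: 1 − 10^(−1.45) = 0.9645.
Incident photons needed: 4.937×10⁻⁶ / 0.9645 = 5.119×10⁻⁶ mol.
Photon energy: hc/λ = 4.917×10⁻¹⁹ J; per mole, 2.961×10⁵ J mol⁻¹.
Energy required: 5.119×10⁻⁶ × 2.961×10⁵ = 1.5 J.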